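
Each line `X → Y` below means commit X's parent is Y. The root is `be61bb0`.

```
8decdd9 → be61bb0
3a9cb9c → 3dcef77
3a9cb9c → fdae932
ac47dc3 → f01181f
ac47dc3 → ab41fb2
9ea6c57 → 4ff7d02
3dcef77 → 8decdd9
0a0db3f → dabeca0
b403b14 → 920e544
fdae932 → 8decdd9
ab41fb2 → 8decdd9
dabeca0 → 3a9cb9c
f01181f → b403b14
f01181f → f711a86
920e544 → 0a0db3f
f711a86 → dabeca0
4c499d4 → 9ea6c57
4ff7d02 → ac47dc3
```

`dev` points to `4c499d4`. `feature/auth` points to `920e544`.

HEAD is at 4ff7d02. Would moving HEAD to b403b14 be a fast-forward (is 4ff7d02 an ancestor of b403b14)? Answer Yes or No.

A fast-forward from 4ff7d02 to b403b14 is possible iff 4ff7d02 is an ancestor of b403b14.
Ancestors of b403b14: {0a0db3f, 3a9cb9c, 3dcef77, 8decdd9, 920e544, b403b14, be61bb0, dabeca0, fdae932}.
4ff7d02 is not among them, so fast-forward is not possible.

No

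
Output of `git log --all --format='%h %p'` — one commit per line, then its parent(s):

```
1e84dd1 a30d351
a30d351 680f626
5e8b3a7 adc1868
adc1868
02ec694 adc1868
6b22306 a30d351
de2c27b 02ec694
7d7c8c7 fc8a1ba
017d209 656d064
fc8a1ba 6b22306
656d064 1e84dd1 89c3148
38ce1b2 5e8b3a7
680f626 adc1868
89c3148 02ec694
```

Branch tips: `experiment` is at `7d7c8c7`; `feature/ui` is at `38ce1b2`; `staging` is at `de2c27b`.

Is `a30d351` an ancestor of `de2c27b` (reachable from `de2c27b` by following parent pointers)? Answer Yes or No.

No

Ancestors of de2c27b: {02ec694, adc1868, de2c27b}.
a30d351 is not in that set, so it is not an ancestor of de2c27b.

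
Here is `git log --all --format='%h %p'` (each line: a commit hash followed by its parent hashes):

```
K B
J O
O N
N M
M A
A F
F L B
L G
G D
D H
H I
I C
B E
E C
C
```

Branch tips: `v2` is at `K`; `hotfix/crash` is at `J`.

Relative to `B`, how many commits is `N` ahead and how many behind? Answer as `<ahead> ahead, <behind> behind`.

9 ahead, 0 behind

Reachable from N: {A, B, C, D, E, F, G, H, I, L, M, N}.
Reachable from B: {B, C, E}.
Only in N's history (ahead): {A, D, F, G, H, I, L, M, N} — 9.
Only in B's history (behind): {} — 0.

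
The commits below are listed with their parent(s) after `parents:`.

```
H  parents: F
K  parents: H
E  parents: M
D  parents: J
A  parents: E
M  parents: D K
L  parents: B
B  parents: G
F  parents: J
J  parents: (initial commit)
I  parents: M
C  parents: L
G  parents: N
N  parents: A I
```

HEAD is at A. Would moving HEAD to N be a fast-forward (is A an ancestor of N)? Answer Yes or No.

A fast-forward from A to N is possible iff A is an ancestor of N.
Ancestors of N: {A, D, E, F, H, I, J, K, M, N}.
A is among them, so fast-forward is possible.

Yes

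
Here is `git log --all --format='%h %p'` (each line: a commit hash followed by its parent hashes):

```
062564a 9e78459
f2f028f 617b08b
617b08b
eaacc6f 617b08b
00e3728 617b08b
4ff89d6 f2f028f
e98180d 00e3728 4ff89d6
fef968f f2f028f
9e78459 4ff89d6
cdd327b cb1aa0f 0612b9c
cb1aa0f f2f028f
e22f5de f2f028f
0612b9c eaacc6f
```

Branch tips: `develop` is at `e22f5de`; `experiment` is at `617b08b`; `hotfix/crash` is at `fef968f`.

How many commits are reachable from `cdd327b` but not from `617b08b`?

Reachable from cdd327b: {0612b9c, 617b08b, cb1aa0f, cdd327b, eaacc6f, f2f028f}.
Reachable from 617b08b: {617b08b}.
In cdd327b's history but not 617b08b's: {0612b9c, cb1aa0f, cdd327b, eaacc6f, f2f028f} — 5 commits.

5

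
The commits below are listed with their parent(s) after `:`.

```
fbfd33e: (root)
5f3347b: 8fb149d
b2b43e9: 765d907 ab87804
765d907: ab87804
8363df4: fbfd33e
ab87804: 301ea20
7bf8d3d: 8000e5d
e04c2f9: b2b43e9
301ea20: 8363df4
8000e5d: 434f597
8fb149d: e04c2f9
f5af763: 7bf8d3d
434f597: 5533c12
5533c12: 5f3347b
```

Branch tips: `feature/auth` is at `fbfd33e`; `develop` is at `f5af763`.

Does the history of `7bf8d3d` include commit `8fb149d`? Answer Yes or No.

Yes

Ancestors of 7bf8d3d (commits reachable by following parents): {301ea20, 434f597, 5533c12, 5f3347b, 765d907, 7bf8d3d, 8000e5d, 8363df4, 8fb149d, ab87804, b2b43e9, e04c2f9, fbfd33e}.
8fb149d is in that set, so it is an ancestor of 7bf8d3d.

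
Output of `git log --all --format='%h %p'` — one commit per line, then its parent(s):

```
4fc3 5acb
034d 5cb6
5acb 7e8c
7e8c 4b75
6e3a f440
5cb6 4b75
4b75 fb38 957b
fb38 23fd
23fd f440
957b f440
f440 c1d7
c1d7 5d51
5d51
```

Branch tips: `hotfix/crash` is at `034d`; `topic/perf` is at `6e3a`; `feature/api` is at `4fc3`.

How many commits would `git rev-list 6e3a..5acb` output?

Reachable from 5acb: {23fd, 4b75, 5acb, 5d51, 7e8c, 957b, c1d7, f440, fb38}.
Reachable from 6e3a: {5d51, 6e3a, c1d7, f440}.
In 5acb's history but not 6e3a's: {23fd, 4b75, 5acb, 7e8c, 957b, fb38} — 6 commits.

6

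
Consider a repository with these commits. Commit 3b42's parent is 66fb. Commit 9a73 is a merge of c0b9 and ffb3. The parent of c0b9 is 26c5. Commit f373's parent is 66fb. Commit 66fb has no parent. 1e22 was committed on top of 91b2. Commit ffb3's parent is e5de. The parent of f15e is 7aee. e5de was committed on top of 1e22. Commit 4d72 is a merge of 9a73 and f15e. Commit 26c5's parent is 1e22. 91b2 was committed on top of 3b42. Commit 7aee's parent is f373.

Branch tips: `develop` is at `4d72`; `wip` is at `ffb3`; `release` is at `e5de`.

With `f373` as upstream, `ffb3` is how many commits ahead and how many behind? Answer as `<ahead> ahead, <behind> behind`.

5 ahead, 1 behind

Reachable from ffb3: {1e22, 3b42, 66fb, 91b2, e5de, ffb3}.
Reachable from f373: {66fb, f373}.
Only in ffb3's history (ahead): {1e22, 3b42, 91b2, e5de, ffb3} — 5.
Only in f373's history (behind): {f373} — 1.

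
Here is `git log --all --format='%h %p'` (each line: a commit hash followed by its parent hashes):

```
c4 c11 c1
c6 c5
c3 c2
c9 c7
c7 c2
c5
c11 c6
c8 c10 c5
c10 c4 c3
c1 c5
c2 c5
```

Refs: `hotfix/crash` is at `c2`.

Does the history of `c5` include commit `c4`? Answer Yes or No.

No

Ancestors of c5: {c5}.
c4 is not in that set, so it is not an ancestor of c5.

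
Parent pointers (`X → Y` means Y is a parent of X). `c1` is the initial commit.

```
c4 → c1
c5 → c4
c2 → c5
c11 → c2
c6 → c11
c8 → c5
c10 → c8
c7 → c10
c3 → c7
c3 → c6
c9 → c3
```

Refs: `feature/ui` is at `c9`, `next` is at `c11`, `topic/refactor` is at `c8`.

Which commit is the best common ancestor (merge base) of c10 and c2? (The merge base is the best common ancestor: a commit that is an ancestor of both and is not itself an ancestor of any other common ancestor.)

Ancestors of c10: {c1, c10, c4, c5, c8}.
Ancestors of c2: {c1, c2, c4, c5}.
Common ancestors: {c1, c4, c5}.
Among these, c5 is not an ancestor of any other common ancestor — it is the merge base.

c5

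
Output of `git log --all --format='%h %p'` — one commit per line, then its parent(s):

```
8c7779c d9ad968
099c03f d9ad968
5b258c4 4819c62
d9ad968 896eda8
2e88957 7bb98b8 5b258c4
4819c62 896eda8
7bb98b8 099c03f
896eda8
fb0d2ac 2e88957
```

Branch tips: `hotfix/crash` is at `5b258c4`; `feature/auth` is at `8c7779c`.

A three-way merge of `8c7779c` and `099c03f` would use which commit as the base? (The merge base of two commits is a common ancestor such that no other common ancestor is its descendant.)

Ancestors of 8c7779c: {896eda8, 8c7779c, d9ad968}.
Ancestors of 099c03f: {099c03f, 896eda8, d9ad968}.
Common ancestors: {896eda8, d9ad968}.
Among these, d9ad968 is not an ancestor of any other common ancestor — it is the merge base.

d9ad968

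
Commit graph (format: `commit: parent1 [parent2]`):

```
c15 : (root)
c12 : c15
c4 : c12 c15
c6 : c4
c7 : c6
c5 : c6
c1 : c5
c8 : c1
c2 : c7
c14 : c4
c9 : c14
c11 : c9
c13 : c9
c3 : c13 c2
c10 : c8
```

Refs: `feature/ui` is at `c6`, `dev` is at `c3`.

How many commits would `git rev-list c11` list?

6

Walking parent pointers from c11: reachable set = {c11, c12, c14, c15, c4, c9}.
That is 6 commits.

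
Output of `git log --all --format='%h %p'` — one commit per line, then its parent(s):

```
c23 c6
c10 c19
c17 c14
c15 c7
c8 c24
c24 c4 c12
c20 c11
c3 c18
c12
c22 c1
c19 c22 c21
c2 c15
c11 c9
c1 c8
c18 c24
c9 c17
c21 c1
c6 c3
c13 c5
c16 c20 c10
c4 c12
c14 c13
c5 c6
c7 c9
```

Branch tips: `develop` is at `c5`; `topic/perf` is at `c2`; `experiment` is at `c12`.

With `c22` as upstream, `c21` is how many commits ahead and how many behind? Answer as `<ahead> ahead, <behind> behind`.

1 ahead, 1 behind

Reachable from c21: {c1, c12, c21, c24, c4, c8}.
Reachable from c22: {c1, c12, c22, c24, c4, c8}.
Only in c21's history (ahead): {c21} — 1.
Only in c22's history (behind): {c22} — 1.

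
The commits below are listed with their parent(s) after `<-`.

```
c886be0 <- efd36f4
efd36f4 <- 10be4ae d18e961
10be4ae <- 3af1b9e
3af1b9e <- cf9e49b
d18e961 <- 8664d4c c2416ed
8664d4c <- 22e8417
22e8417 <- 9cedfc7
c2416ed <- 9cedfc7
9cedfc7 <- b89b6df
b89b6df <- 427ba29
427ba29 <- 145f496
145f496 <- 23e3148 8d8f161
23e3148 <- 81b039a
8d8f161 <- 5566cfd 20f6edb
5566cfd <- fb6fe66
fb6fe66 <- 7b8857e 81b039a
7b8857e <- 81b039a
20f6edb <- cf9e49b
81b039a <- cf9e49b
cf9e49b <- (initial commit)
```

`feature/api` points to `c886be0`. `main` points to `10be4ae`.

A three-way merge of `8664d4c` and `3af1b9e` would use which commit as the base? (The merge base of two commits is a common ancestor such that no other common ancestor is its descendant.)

Ancestors of 8664d4c: {145f496, 20f6edb, 22e8417, 23e3148, 427ba29, 5566cfd, 7b8857e, 81b039a, 8664d4c, 8d8f161, 9cedfc7, b89b6df, cf9e49b, fb6fe66}.
Ancestors of 3af1b9e: {3af1b9e, cf9e49b}.
Common ancestors: {cf9e49b}.
The only common ancestor is cf9e49b, so it is the merge base.

cf9e49b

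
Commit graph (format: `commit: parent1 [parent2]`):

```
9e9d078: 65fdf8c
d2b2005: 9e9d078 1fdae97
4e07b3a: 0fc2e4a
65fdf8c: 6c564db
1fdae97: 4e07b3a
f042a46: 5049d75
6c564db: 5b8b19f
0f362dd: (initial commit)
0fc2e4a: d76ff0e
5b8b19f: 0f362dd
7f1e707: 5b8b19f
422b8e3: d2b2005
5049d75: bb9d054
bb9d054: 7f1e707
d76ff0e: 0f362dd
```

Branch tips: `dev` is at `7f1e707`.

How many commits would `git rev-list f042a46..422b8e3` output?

9

Reachable from 422b8e3: {0f362dd, 0fc2e4a, 1fdae97, 422b8e3, 4e07b3a, 5b8b19f, 65fdf8c, 6c564db, 9e9d078, d2b2005, d76ff0e}.
Reachable from f042a46: {0f362dd, 5049d75, 5b8b19f, 7f1e707, bb9d054, f042a46}.
In 422b8e3's history but not f042a46's: {0fc2e4a, 1fdae97, 422b8e3, 4e07b3a, 65fdf8c, 6c564db, 9e9d078, d2b2005, d76ff0e} — 9 commits.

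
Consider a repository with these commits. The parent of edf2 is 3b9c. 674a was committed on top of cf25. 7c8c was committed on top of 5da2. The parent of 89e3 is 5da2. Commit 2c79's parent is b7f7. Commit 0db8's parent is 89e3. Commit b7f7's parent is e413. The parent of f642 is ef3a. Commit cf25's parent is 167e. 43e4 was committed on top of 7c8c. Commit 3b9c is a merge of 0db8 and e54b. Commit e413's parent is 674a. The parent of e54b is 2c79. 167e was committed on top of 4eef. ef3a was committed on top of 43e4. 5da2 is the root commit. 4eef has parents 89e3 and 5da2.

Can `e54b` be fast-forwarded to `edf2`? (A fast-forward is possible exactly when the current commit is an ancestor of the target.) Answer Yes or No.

Yes

A fast-forward from e54b to edf2 is possible iff e54b is an ancestor of edf2.
Ancestors of edf2: {0db8, 167e, 2c79, 3b9c, 4eef, 5da2, 674a, 89e3, b7f7, cf25, e413, e54b, edf2}.
e54b is among them, so fast-forward is possible.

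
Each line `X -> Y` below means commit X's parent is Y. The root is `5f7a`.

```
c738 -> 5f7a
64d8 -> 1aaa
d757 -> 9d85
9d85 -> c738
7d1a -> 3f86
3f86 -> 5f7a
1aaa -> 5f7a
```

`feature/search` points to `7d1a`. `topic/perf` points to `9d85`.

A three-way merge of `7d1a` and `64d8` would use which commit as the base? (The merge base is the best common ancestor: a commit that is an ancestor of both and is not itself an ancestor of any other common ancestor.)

5f7a

Ancestors of 7d1a: {3f86, 5f7a, 7d1a}.
Ancestors of 64d8: {1aaa, 5f7a, 64d8}.
Common ancestors: {5f7a}.
The only common ancestor is 5f7a, so it is the merge base.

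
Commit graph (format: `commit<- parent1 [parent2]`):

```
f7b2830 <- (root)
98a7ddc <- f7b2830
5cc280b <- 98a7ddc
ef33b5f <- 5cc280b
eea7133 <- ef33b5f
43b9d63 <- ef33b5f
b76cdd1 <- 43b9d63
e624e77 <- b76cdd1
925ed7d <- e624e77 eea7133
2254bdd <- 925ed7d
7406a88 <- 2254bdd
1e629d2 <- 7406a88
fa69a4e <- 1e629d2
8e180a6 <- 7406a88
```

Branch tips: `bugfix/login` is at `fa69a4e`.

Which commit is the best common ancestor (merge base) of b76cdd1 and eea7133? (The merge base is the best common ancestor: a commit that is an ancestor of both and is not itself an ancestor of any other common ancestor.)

Ancestors of b76cdd1: {43b9d63, 5cc280b, 98a7ddc, b76cdd1, ef33b5f, f7b2830}.
Ancestors of eea7133: {5cc280b, 98a7ddc, eea7133, ef33b5f, f7b2830}.
Common ancestors: {5cc280b, 98a7ddc, ef33b5f, f7b2830}.
Among these, ef33b5f is not an ancestor of any other common ancestor — it is the merge base.

ef33b5f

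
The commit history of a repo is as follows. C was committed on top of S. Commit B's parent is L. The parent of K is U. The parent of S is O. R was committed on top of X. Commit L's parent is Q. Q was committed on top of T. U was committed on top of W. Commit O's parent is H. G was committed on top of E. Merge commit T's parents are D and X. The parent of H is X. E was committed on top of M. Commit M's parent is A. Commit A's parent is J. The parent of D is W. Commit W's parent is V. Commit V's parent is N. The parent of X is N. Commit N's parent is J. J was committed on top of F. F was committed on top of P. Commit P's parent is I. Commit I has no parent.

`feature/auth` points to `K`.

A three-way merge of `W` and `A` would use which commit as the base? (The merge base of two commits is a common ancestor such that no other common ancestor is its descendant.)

Ancestors of W: {F, I, J, N, P, V, W}.
Ancestors of A: {A, F, I, J, P}.
Common ancestors: {F, I, J, P}.
Among these, J is not an ancestor of any other common ancestor — it is the merge base.

J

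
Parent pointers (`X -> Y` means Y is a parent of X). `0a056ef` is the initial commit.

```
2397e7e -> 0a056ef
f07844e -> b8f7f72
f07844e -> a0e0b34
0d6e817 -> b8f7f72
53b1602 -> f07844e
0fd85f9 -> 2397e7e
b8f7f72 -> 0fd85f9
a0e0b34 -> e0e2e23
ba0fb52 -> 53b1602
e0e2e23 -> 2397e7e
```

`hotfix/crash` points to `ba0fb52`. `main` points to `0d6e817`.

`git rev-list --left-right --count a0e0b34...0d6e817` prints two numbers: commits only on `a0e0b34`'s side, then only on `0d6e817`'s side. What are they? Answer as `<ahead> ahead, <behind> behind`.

2 ahead, 3 behind

Reachable from a0e0b34: {0a056ef, 2397e7e, a0e0b34, e0e2e23}.
Reachable from 0d6e817: {0a056ef, 0d6e817, 0fd85f9, 2397e7e, b8f7f72}.
Only in a0e0b34's history (ahead): {a0e0b34, e0e2e23} — 2.
Only in 0d6e817's history (behind): {0d6e817, 0fd85f9, b8f7f72} — 3.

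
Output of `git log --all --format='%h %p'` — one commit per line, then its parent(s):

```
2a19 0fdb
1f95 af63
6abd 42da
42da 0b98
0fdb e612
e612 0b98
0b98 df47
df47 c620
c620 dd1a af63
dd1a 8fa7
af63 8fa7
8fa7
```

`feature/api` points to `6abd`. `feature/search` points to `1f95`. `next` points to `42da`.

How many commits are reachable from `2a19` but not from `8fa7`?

8

Reachable from 2a19: {0b98, 0fdb, 2a19, 8fa7, af63, c620, dd1a, df47, e612}.
Reachable from 8fa7: {8fa7}.
In 2a19's history but not 8fa7's: {0b98, 0fdb, 2a19, af63, c620, dd1a, df47, e612} — 8 commits.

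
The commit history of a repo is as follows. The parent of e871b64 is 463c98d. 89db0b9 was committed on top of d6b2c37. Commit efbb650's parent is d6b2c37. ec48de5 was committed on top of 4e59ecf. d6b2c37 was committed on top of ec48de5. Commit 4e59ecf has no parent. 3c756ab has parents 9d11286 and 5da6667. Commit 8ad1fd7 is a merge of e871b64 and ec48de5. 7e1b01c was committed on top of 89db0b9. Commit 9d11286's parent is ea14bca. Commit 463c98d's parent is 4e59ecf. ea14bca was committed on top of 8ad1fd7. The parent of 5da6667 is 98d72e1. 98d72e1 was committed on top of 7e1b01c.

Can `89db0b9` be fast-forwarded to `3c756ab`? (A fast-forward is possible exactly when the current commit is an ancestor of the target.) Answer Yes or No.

Yes

A fast-forward from 89db0b9 to 3c756ab is possible iff 89db0b9 is an ancestor of 3c756ab.
Ancestors of 3c756ab: {3c756ab, 463c98d, 4e59ecf, 5da6667, 7e1b01c, 89db0b9, 8ad1fd7, 98d72e1, 9d11286, d6b2c37, e871b64, ea14bca, ec48de5}.
89db0b9 is among them, so fast-forward is possible.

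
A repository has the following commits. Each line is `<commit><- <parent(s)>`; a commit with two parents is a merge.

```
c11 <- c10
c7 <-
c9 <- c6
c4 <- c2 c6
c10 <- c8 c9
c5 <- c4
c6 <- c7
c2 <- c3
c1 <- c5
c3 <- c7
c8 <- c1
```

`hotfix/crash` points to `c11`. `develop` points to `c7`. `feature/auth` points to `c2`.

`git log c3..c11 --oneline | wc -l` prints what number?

9

Reachable from c11: {c1, c10, c11, c2, c3, c4, c5, c6, c7, c8, c9}.
Reachable from c3: {c3, c7}.
In c11's history but not c3's: {c1, c10, c11, c2, c4, c5, c6, c8, c9} — 9 commits.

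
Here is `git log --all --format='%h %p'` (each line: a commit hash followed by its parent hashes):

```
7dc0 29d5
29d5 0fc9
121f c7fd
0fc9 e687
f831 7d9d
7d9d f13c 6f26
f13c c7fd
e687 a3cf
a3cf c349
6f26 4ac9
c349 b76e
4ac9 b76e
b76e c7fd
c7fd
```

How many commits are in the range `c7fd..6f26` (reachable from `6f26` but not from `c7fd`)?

3

Reachable from 6f26: {4ac9, 6f26, b76e, c7fd}.
Reachable from c7fd: {c7fd}.
In 6f26's history but not c7fd's: {4ac9, 6f26, b76e} — 3 commits.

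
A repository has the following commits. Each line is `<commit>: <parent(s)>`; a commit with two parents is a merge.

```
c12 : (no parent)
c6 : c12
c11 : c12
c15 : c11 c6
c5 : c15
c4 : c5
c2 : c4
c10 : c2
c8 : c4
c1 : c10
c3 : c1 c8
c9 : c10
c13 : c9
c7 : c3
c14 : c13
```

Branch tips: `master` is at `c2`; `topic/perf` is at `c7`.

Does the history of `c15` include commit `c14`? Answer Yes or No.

Ancestors of c15: {c11, c12, c15, c6}.
c14 is not in that set, so it is not an ancestor of c15.

No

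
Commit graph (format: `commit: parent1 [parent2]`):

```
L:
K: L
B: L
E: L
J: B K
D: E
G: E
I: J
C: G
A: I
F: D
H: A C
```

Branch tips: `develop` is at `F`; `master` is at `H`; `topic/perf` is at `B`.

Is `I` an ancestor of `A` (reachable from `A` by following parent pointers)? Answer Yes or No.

Ancestors of A (commits reachable by following parents): {A, B, I, J, K, L}.
I is in that set, so it is an ancestor of A.

Yes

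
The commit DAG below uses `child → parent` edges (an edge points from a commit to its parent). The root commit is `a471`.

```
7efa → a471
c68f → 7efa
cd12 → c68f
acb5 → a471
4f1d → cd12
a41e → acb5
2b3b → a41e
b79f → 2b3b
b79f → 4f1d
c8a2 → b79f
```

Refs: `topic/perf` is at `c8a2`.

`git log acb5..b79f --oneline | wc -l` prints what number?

7

Reachable from b79f: {2b3b, 4f1d, 7efa, a41e, a471, acb5, b79f, c68f, cd12}.
Reachable from acb5: {a471, acb5}.
In b79f's history but not acb5's: {2b3b, 4f1d, 7efa, a41e, b79f, c68f, cd12} — 7 commits.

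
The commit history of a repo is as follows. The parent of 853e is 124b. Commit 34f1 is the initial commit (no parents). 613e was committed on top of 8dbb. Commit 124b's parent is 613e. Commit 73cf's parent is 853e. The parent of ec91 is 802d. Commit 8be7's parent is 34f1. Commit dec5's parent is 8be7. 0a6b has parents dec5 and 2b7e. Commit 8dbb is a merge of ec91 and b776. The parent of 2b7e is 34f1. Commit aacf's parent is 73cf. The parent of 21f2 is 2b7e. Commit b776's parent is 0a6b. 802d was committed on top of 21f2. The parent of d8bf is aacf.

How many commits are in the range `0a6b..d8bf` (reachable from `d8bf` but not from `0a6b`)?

11

Reachable from d8bf: {0a6b, 124b, 21f2, 2b7e, 34f1, 613e, 73cf, 802d, 853e, 8be7, 8dbb, aacf, b776, d8bf, dec5, ec91}.
Reachable from 0a6b: {0a6b, 2b7e, 34f1, 8be7, dec5}.
In d8bf's history but not 0a6b's: {124b, 21f2, 613e, 73cf, 802d, 853e, 8dbb, aacf, b776, d8bf, ec91} — 11 commits.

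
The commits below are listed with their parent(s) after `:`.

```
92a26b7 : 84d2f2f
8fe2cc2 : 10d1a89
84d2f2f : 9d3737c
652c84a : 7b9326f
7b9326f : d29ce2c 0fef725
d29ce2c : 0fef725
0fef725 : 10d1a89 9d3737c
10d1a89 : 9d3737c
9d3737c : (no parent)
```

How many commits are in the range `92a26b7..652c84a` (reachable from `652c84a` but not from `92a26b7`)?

5

Reachable from 652c84a: {0fef725, 10d1a89, 652c84a, 7b9326f, 9d3737c, d29ce2c}.
Reachable from 92a26b7: {84d2f2f, 92a26b7, 9d3737c}.
In 652c84a's history but not 92a26b7's: {0fef725, 10d1a89, 652c84a, 7b9326f, d29ce2c} — 5 commits.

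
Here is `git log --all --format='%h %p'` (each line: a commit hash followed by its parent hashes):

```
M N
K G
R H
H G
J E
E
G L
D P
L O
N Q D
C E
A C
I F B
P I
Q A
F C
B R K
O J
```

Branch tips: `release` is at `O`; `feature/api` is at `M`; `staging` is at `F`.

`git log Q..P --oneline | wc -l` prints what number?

11

Reachable from P: {B, C, E, F, G, H, I, J, K, L, O, P, R}.
Reachable from Q: {A, C, E, Q}.
In P's history but not Q's: {B, F, G, H, I, J, K, L, O, P, R} — 11 commits.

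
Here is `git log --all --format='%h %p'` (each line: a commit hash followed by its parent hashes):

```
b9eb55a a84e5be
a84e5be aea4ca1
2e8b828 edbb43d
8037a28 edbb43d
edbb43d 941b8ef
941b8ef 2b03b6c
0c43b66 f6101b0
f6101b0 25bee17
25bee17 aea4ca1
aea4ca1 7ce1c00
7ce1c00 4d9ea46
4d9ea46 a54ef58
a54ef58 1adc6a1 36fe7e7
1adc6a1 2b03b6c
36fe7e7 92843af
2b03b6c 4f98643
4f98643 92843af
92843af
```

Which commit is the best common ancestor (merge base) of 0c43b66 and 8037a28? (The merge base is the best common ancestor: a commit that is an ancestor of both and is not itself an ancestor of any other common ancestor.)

2b03b6c

Ancestors of 0c43b66: {0c43b66, 1adc6a1, 25bee17, 2b03b6c, 36fe7e7, 4d9ea46, 4f98643, 7ce1c00, 92843af, a54ef58, aea4ca1, f6101b0}.
Ancestors of 8037a28: {2b03b6c, 4f98643, 8037a28, 92843af, 941b8ef, edbb43d}.
Common ancestors: {2b03b6c, 4f98643, 92843af}.
Among these, 2b03b6c is not an ancestor of any other common ancestor — it is the merge base.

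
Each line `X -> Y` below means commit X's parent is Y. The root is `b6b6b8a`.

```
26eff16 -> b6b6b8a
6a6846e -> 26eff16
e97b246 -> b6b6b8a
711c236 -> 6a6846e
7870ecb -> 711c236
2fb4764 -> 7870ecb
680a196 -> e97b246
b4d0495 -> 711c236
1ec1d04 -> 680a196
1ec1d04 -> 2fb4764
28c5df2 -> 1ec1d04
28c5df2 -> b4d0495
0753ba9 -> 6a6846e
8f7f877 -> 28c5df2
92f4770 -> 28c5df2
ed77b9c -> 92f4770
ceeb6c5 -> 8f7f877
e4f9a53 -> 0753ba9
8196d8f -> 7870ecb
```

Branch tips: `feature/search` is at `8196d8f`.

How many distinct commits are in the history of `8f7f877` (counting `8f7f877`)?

Walking parent pointers from 8f7f877: reachable set = {1ec1d04, 26eff16, 28c5df2, 2fb4764, 680a196, 6a6846e, 711c236, 7870ecb, 8f7f877, b4d0495, b6b6b8a, e97b246}.
That is 12 commits.

12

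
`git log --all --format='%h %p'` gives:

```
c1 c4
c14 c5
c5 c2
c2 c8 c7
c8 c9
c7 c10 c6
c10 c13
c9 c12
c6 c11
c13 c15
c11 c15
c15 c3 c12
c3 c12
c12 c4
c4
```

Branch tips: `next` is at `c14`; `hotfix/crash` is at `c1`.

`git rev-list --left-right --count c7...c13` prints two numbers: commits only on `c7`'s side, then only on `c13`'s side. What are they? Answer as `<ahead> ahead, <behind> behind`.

4 ahead, 0 behind

Reachable from c7: {c10, c11, c12, c13, c15, c3, c4, c6, c7}.
Reachable from c13: {c12, c13, c15, c3, c4}.
Only in c7's history (ahead): {c10, c11, c6, c7} — 4.
Only in c13's history (behind): {} — 0.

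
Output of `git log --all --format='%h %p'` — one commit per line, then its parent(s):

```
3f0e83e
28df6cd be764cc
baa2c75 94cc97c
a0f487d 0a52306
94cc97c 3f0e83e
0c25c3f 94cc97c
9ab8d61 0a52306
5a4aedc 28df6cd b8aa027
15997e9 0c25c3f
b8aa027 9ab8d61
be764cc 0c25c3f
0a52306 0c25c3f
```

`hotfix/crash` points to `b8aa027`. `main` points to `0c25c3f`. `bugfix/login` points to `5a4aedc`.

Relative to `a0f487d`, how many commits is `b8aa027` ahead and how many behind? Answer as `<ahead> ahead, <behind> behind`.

Reachable from b8aa027: {0a52306, 0c25c3f, 3f0e83e, 94cc97c, 9ab8d61, b8aa027}.
Reachable from a0f487d: {0a52306, 0c25c3f, 3f0e83e, 94cc97c, a0f487d}.
Only in b8aa027's history (ahead): {9ab8d61, b8aa027} — 2.
Only in a0f487d's history (behind): {a0f487d} — 1.

2 ahead, 1 behind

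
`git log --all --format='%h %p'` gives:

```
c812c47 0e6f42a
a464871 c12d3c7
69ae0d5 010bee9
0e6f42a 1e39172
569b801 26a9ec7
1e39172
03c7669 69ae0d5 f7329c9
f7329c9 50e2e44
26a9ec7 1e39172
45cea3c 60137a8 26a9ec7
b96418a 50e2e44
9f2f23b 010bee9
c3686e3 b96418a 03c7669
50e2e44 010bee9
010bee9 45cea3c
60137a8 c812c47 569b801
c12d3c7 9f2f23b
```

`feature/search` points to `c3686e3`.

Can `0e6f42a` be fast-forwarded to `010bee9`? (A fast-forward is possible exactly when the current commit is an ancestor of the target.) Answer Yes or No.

A fast-forward from 0e6f42a to 010bee9 is possible iff 0e6f42a is an ancestor of 010bee9.
Ancestors of 010bee9: {010bee9, 0e6f42a, 1e39172, 26a9ec7, 45cea3c, 569b801, 60137a8, c812c47}.
0e6f42a is among them, so fast-forward is possible.

Yes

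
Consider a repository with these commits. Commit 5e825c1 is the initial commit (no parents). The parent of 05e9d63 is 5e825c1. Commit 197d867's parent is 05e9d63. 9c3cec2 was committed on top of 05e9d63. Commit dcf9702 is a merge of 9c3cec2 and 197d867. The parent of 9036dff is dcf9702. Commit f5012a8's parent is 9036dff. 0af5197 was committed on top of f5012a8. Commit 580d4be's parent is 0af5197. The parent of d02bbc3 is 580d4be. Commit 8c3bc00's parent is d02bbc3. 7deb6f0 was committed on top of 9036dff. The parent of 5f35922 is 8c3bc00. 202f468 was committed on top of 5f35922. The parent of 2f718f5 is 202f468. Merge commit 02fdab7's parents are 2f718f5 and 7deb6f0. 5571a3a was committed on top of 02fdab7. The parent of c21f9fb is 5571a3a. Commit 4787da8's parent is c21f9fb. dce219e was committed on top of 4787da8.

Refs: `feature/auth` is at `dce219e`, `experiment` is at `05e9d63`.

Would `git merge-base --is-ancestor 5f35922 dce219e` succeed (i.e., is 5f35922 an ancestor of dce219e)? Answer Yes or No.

Ancestors of dce219e (commits reachable by following parents): {02fdab7, 05e9d63, 0af5197, 197d867, 202f468, 2f718f5, 4787da8, 5571a3a, 580d4be, 5e825c1, 5f35922, 7deb6f0, 8c3bc00, 9036dff, 9c3cec2, c21f9fb, d02bbc3, dce219e, dcf9702, f5012a8}.
5f35922 is in that set, so it is an ancestor of dce219e.

Yes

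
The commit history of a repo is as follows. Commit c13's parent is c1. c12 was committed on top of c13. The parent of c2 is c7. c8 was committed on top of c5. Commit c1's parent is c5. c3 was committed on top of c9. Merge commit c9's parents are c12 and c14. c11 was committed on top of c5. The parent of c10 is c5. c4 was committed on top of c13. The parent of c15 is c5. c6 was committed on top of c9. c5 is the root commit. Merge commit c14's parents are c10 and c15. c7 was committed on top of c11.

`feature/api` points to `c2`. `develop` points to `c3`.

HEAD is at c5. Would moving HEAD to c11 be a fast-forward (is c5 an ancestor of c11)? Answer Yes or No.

Yes

A fast-forward from c5 to c11 is possible iff c5 is an ancestor of c11.
Ancestors of c11: {c11, c5}.
c5 is among them, so fast-forward is possible.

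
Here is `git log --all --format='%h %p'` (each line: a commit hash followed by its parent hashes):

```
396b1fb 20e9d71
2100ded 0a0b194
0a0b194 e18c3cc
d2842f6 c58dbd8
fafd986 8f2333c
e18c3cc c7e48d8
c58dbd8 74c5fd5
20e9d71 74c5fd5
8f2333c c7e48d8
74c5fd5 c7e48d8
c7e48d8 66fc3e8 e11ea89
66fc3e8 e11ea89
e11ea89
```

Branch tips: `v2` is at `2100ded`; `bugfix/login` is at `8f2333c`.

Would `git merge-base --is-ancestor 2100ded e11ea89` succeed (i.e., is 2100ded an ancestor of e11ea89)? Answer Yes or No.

Ancestors of e11ea89: {e11ea89}.
2100ded is not in that set, so it is not an ancestor of e11ea89.

No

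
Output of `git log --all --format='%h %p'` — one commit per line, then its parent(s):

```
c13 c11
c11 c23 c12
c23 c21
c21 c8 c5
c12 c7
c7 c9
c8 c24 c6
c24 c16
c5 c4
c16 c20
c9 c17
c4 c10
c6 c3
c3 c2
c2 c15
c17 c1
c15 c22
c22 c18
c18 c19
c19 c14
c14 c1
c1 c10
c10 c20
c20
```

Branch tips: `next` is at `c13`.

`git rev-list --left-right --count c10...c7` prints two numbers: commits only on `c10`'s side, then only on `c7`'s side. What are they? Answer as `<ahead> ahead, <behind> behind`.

Reachable from c10: {c10, c20}.
Reachable from c7: {c1, c10, c17, c20, c7, c9}.
Only in c10's history (ahead): {} — 0.
Only in c7's history (behind): {c1, c17, c7, c9} — 4.

0 ahead, 4 behind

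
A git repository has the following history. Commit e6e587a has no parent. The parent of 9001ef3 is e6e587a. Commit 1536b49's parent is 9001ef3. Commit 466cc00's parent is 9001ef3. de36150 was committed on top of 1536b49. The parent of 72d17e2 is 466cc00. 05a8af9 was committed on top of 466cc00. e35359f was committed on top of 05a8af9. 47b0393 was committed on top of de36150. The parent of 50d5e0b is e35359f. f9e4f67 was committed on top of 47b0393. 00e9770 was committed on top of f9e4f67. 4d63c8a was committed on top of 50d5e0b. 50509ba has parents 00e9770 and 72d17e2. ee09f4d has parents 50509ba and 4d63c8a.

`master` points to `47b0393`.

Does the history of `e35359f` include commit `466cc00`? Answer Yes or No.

Yes

Ancestors of e35359f (commits reachable by following parents): {05a8af9, 466cc00, 9001ef3, e35359f, e6e587a}.
466cc00 is in that set, so it is an ancestor of e35359f.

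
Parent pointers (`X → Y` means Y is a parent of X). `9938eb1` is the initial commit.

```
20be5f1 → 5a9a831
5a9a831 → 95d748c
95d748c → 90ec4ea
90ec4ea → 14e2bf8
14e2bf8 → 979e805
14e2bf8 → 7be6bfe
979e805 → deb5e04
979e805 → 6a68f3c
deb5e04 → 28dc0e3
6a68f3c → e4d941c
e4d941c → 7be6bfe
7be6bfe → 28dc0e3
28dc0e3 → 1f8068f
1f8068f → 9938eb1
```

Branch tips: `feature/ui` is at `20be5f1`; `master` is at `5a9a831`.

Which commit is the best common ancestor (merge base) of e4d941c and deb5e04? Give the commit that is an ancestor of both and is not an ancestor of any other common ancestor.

Ancestors of e4d941c: {1f8068f, 28dc0e3, 7be6bfe, 9938eb1, e4d941c}.
Ancestors of deb5e04: {1f8068f, 28dc0e3, 9938eb1, deb5e04}.
Common ancestors: {1f8068f, 28dc0e3, 9938eb1}.
Among these, 28dc0e3 is not an ancestor of any other common ancestor — it is the merge base.

28dc0e3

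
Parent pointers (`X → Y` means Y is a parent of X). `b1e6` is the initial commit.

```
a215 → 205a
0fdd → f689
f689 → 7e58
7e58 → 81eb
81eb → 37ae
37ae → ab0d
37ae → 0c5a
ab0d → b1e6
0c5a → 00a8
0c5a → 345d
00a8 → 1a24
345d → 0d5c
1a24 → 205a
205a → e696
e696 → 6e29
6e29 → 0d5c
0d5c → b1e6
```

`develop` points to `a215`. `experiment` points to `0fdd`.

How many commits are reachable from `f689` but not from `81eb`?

2

Reachable from f689: {00a8, 0c5a, 0d5c, 1a24, 205a, 345d, 37ae, 6e29, 7e58, 81eb, ab0d, b1e6, e696, f689}.
Reachable from 81eb: {00a8, 0c5a, 0d5c, 1a24, 205a, 345d, 37ae, 6e29, 81eb, ab0d, b1e6, e696}.
In f689's history but not 81eb's: {7e58, f689} — 2 commits.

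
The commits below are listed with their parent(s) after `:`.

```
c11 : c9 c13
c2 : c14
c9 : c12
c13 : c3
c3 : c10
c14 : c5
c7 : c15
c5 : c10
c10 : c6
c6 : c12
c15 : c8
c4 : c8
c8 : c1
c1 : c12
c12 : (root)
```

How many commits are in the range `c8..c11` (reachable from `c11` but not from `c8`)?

6

Reachable from c11: {c10, c11, c12, c13, c3, c6, c9}.
Reachable from c8: {c1, c12, c8}.
In c11's history but not c8's: {c10, c11, c13, c3, c6, c9} — 6 commits.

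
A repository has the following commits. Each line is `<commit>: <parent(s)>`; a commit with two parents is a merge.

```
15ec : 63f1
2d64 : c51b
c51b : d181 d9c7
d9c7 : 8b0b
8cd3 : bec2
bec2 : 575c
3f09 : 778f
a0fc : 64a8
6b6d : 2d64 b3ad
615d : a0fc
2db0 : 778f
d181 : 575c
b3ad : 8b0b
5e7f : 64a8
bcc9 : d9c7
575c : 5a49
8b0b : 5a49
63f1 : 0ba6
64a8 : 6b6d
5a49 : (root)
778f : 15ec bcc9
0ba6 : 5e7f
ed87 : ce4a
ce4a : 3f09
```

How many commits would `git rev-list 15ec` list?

Walking parent pointers from 15ec: reachable set = {0ba6, 15ec, 2d64, 575c, 5a49, 5e7f, 63f1, 64a8, 6b6d, 8b0b, b3ad, c51b, d181, d9c7}.
That is 14 commits.

14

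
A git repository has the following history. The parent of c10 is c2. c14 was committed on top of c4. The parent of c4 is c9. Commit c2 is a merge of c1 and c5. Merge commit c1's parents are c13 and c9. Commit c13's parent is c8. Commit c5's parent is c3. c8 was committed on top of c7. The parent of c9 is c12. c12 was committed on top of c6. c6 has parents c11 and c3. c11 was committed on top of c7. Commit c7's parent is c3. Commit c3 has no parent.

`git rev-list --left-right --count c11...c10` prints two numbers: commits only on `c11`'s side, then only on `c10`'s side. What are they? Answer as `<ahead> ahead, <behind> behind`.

0 ahead, 9 behind

Reachable from c11: {c11, c3, c7}.
Reachable from c10: {c1, c10, c11, c12, c13, c2, c3, c5, c6, c7, c8, c9}.
Only in c11's history (ahead): {} — 0.
Only in c10's history (behind): {c1, c10, c12, c13, c2, c5, c6, c8, c9} — 9.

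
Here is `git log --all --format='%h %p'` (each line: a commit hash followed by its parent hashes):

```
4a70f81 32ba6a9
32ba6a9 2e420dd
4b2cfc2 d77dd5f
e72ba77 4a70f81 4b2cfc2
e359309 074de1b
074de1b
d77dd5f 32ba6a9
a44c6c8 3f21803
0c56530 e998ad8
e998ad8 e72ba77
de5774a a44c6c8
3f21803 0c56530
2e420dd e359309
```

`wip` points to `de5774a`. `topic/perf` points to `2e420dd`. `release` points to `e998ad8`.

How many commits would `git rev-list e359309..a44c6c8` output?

10

Reachable from a44c6c8: {074de1b, 0c56530, 2e420dd, 32ba6a9, 3f21803, 4a70f81, 4b2cfc2, a44c6c8, d77dd5f, e359309, e72ba77, e998ad8}.
Reachable from e359309: {074de1b, e359309}.
In a44c6c8's history but not e359309's: {0c56530, 2e420dd, 32ba6a9, 3f21803, 4a70f81, 4b2cfc2, a44c6c8, d77dd5f, e72ba77, e998ad8} — 10 commits.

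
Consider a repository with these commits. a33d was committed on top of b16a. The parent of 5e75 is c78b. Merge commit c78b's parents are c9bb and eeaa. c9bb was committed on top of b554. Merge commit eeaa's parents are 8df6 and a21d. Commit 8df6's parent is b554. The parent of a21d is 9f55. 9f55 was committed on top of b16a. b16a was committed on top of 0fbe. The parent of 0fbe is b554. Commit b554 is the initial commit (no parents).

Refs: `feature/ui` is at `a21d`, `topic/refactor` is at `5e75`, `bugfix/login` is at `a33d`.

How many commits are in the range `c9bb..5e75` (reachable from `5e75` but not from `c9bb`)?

Reachable from 5e75: {0fbe, 5e75, 8df6, 9f55, a21d, b16a, b554, c78b, c9bb, eeaa}.
Reachable from c9bb: {b554, c9bb}.
In 5e75's history but not c9bb's: {0fbe, 5e75, 8df6, 9f55, a21d, b16a, c78b, eeaa} — 8 commits.

8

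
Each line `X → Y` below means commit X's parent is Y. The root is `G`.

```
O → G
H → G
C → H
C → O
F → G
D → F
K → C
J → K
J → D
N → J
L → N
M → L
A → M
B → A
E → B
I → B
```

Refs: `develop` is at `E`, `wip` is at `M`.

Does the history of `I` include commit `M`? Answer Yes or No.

Ancestors of I (commits reachable by following parents): {A, B, C, D, F, G, H, I, J, K, L, M, N, O}.
M is in that set, so it is an ancestor of I.

Yes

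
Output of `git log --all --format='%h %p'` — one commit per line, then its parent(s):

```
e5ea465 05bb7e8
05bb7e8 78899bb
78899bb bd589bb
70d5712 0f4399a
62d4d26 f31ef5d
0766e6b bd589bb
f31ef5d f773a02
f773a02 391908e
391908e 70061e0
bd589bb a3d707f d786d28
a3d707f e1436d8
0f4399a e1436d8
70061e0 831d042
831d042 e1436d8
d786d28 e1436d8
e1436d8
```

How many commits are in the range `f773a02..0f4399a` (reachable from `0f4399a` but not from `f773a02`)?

Reachable from 0f4399a: {0f4399a, e1436d8}.
Reachable from f773a02: {391908e, 70061e0, 831d042, e1436d8, f773a02}.
In 0f4399a's history but not f773a02's: {0f4399a} — 1 commit.

1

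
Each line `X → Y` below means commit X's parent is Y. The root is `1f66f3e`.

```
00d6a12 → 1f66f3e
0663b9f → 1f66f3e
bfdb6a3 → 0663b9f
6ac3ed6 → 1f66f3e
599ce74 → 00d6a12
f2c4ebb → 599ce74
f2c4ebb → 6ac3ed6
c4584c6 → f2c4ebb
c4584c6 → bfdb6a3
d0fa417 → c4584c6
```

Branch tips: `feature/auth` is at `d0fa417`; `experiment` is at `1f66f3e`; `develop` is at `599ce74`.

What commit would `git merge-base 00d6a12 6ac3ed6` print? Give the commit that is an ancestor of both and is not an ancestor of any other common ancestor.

Ancestors of 00d6a12: {00d6a12, 1f66f3e}.
Ancestors of 6ac3ed6: {1f66f3e, 6ac3ed6}.
Common ancestors: {1f66f3e}.
The only common ancestor is 1f66f3e, so it is the merge base.

1f66f3e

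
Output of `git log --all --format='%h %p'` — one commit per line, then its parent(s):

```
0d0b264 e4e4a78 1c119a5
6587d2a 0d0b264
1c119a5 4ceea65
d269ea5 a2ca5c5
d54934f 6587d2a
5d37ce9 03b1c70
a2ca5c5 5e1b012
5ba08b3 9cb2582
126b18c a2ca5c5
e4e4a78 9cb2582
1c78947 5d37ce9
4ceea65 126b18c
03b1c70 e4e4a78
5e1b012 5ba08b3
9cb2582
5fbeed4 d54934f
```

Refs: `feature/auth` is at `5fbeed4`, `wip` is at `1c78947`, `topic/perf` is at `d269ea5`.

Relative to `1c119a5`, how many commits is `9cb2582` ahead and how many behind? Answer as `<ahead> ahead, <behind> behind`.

Reachable from 9cb2582: {9cb2582}.
Reachable from 1c119a5: {126b18c, 1c119a5, 4ceea65, 5ba08b3, 5e1b012, 9cb2582, a2ca5c5}.
Only in 9cb2582's history (ahead): {} — 0.
Only in 1c119a5's history (behind): {126b18c, 1c119a5, 4ceea65, 5ba08b3, 5e1b012, a2ca5c5} — 6.

0 ahead, 6 behind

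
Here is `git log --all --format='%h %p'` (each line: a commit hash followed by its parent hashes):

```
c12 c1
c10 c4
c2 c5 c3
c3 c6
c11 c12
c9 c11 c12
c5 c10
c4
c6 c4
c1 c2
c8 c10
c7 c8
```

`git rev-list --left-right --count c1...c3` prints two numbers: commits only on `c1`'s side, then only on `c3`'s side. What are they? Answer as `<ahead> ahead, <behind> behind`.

4 ahead, 0 behind

Reachable from c1: {c1, c10, c2, c3, c4, c5, c6}.
Reachable from c3: {c3, c4, c6}.
Only in c1's history (ahead): {c1, c10, c2, c5} — 4.
Only in c3's history (behind): {} — 0.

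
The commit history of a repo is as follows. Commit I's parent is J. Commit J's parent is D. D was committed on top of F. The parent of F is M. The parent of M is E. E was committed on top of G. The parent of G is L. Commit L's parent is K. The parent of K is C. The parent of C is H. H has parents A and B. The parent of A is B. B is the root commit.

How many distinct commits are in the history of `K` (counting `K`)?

Walking parent pointers from K: reachable set = {A, B, C, H, K}.
That is 5 commits.

5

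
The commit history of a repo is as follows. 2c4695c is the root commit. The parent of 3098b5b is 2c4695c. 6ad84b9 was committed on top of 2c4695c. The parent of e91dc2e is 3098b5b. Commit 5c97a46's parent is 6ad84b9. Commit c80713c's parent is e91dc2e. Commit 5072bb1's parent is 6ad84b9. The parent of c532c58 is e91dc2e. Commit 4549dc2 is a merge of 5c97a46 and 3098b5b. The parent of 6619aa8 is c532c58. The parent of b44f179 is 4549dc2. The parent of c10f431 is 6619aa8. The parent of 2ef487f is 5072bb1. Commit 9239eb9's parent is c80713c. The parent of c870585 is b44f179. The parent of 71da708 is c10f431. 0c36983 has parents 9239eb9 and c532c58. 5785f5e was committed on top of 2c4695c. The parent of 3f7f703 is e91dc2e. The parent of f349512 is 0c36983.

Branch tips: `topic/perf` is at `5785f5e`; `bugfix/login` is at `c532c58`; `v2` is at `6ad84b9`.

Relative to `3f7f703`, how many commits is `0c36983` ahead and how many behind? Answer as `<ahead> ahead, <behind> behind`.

Reachable from 0c36983: {0c36983, 2c4695c, 3098b5b, 9239eb9, c532c58, c80713c, e91dc2e}.
Reachable from 3f7f703: {2c4695c, 3098b5b, 3f7f703, e91dc2e}.
Only in 0c36983's history (ahead): {0c36983, 9239eb9, c532c58, c80713c} — 4.
Only in 3f7f703's history (behind): {3f7f703} — 1.

4 ahead, 1 behind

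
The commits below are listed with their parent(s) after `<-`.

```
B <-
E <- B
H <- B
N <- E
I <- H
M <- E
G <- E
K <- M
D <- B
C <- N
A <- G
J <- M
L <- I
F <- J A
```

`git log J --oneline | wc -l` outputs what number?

4

Walking parent pointers from J: reachable set = {B, E, J, M}.
That is 4 commits.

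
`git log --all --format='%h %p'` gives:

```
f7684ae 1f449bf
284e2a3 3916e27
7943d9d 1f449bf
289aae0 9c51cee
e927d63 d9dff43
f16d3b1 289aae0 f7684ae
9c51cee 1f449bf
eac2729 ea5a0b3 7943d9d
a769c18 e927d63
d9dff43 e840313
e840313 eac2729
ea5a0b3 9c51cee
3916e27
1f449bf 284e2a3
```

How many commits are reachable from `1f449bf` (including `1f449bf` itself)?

3

Walking parent pointers from 1f449bf: reachable set = {1f449bf, 284e2a3, 3916e27}.
That is 3 commits.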